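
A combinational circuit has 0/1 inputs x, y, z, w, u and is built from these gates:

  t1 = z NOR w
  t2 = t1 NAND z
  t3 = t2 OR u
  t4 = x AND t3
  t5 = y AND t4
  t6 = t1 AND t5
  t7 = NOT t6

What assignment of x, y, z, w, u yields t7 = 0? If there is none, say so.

t7 = NOT t6 must be 0, so t6 = 1.
Check with x=1, y=1, z=0, w=0, u=0:
t1 = z NOR w = 0 NOR 0 = 1
t2 = t1 NAND z = 1 NAND 0 = 1
t3 = t2 OR u = 1 OR 0 = 1
t4 = x AND t3 = 1 AND 1 = 1
t5 = y AND t4 = 1 AND 1 = 1
t6 = t1 AND t5 = 1 AND 1 = 1
t7 = NOT t6 = NOT 1 = 0
So t7 = 0 as required.

x=1, y=1, z=0, w=0, u=0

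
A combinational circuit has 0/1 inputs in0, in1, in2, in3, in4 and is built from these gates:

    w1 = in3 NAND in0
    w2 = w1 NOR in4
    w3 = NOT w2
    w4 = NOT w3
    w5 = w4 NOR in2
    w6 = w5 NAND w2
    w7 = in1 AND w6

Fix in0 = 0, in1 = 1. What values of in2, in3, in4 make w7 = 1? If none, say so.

in2=0, in3=0, in4=1

w7 = in1 AND w6 must be 1, so both in1 = 1 and w6 = 1.
w6 = w5 NAND w2 must be 1, so at least one of w5, w2 is 0.
Check with in0 = 0, in1 = 1 and in2=0, in3=0, in4=1:
w1 = in3 NAND in0 = 0 NAND 0 = 1
w2 = w1 NOR in4 = 1 NOR 1 = 0
w3 = NOT w2 = NOT 0 = 1
w4 = NOT w3 = NOT 1 = 0
w5 = w4 NOR in2 = 0 NOR 0 = 1
w6 = w5 NAND w2 = 1 NAND 0 = 1
w7 = in1 AND w6 = 1 AND 1 = 1
So w7 = 1.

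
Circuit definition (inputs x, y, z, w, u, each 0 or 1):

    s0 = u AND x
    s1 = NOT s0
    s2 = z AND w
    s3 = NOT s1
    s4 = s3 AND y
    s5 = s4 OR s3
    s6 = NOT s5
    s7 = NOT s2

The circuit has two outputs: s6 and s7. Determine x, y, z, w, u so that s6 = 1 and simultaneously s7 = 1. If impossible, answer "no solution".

Check with x=0 y=1 z=0 w=0 u=0:
s0 = u AND x = 0 AND 0 = 0
s1 = NOT s0 = NOT 0 = 1
s2 = z AND w = 0 AND 0 = 0
s3 = NOT s1 = NOT 1 = 0
s4 = s3 AND y = 0 AND 1 = 0
s5 = s4 OR s3 = 0 OR 0 = 0
s6 = NOT s5 = NOT 0 = 1
s7 = NOT s2 = NOT 0 = 1
So s6 = 1 and s7 = 1.

x=0 y=1 z=0 w=0 u=0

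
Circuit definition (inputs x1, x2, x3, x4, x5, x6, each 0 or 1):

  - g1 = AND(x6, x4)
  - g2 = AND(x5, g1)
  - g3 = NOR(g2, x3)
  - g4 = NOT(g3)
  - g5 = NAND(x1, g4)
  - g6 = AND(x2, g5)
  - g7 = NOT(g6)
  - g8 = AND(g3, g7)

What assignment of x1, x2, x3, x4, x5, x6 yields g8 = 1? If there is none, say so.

g8 = AND(g3, g7) must be 1, so both g3 = 1 and g7 = 1.
g3 = NOR(g2, x3) must be 1, so both g2 = 0 and x3 = 0.
g7 = NOT(g6) must be 1, so g6 = 0.
Check with x1=0, x2=0, x3=0, x4=0, x5=0, x6=1:
g1 = AND(x6, x4) = AND(1, 0) = 0
g2 = AND(x5, g1) = AND(0, 0) = 0
g3 = NOR(g2, x3) = NOR(0, 0) = 1
g4 = NOT(g3) = NOT 1 = 0
g5 = NAND(x1, g4) = NAND(0, 0) = 1
g6 = AND(x2, g5) = AND(0, 1) = 0
g7 = NOT(g6) = NOT 0 = 1
g8 = AND(g3, g7) = AND(1, 1) = 1
So g8 = 1 as required.

x1=0, x2=0, x3=0, x4=0, x5=0, x6=1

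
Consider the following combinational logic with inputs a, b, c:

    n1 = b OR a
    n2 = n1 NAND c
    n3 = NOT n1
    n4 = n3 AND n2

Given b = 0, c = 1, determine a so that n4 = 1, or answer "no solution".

n4 = n3 AND n2 must be 1, so both n3 = 1 and n2 = 1.
n3 = NOT n1 must be 1, so n1 = 0.
Check with b = 0, c = 1 and a=0:
n1 = b OR a = 0 OR 0 = 0
n2 = n1 NAND c = 0 NAND 1 = 1
n3 = NOT n1 = NOT 0 = 1
n4 = n3 AND n2 = 1 AND 1 = 1
So n4 = 1.

a=0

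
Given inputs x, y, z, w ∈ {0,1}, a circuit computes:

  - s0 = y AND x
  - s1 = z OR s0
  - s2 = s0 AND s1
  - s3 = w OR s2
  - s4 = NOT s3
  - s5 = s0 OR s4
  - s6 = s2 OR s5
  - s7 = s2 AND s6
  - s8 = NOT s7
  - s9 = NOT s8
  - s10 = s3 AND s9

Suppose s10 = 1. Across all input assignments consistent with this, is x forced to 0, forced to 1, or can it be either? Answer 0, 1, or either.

1

s10 = s3 AND s9 must be 1, so both s3 = 1 and s9 = 1.
Every assignment with s10 = 1 has x = 1; there are 4 such assignment(s).
  x=1, y=1, z=0, w=0
  x=1, y=1, z=0, w=1
  x=1, y=1, z=1, w=0
  x=1, y=1, z=1, w=1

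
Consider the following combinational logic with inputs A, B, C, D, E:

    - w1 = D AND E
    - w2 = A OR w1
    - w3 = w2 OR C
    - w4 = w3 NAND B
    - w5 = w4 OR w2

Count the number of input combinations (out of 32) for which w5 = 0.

w5 = w4 OR w2 must be 0, so both w4 = 0 and w2 = 0.
w4 = w3 NAND B must be 0, so both w3 = 1 and B = 1.
w2 = A OR w1 must be 0, so both A = 0 and w1 = 0.
Satisfying assignments:
  A=0, B=1, C=1, D=0, E=0
  A=0, B=1, C=1, D=0, E=1
  A=0, B=1, C=1, D=1, E=0

3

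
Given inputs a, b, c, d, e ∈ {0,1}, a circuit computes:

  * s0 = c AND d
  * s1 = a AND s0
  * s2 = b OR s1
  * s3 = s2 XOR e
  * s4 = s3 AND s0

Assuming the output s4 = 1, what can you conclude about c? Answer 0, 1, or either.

s4 = s3 AND s0 must be 1, so both s3 = 1 and s0 = 1.
s3 = s2 XOR e must be 1, so s2 and e differ.
Every assignment with s4 = 1 has c = 1; there are 4 such assignment(s).
  a=0, b=0, c=1, d=1, e=1
  a=0, b=1, c=1, d=1, e=0
  a=1, b=0, c=1, d=1, e=0
  a=1, b=1, c=1, d=1, e=0

1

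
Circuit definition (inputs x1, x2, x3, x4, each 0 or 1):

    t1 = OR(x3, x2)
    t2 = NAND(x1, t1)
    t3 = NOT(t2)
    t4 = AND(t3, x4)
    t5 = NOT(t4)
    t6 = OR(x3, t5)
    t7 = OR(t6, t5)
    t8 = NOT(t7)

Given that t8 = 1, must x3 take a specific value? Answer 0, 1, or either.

0

t8 = NOT(t7) must be 1, so t7 = 0.
t7 = OR(t6, t5) must be 0, so both t6 = 0 and t5 = 0.
t6 = OR(x3, t5) must be 0, so both x3 = 0 and t5 = 0.
Every assignment with t8 = 1 has x3 = 0; there are 1 such assignment(s).
  x1=1, x2=1, x3=0, x4=1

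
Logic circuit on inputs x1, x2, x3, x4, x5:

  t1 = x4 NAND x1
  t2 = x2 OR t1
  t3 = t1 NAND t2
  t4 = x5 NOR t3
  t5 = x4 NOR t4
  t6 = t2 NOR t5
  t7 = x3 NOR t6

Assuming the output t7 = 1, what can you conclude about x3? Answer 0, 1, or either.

t7 = x3 NOR t6 must be 1, so both x3 = 0 and t6 = 0.
t6 = t2 NOR t5 must be 0, so at least one of t2, t5 is 1.
Every assignment with t7 = 1 has x3 = 0; there are 14 such assignment(s).

0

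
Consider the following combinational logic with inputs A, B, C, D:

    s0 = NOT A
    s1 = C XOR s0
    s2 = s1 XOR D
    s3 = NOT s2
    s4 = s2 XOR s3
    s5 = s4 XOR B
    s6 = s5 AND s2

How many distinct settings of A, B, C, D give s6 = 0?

s6 = s5 AND s2 must be 0, so at least one of s5, s2 is 0.
Enumerating the 16 input combinations, 12 give s6 = 0 and 4 give s6 = 1.

12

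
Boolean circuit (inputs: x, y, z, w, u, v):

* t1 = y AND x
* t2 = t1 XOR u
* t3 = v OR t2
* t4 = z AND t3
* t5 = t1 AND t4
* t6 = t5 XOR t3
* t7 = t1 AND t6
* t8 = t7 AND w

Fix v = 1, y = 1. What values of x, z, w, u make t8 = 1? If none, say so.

Check with v = 1, y = 1 and x=1, z=0, w=1, u=1:
t1 = y AND x = 1 AND 1 = 1
t2 = t1 XOR u = 1 XOR 1 = 0
t3 = v OR t2 = 1 OR 0 = 1
t4 = z AND t3 = 0 AND 1 = 0
t5 = t1 AND t4 = 1 AND 0 = 0
t6 = t5 XOR t3 = 0 XOR 1 = 1
t7 = t1 AND t6 = 1 AND 1 = 1
t8 = t7 AND w = 1 AND 1 = 1
So t8 = 1.

x=1, z=0, w=1, u=1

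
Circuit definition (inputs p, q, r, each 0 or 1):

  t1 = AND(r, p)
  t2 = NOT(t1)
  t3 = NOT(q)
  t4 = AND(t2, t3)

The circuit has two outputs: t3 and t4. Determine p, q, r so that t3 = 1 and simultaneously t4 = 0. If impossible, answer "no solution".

p=1, q=0, r=1

Check with p=1, q=0, r=1:
t1 = AND(r, p) = AND(1, 1) = 1
t2 = NOT(t1) = NOT 1 = 0
t3 = NOT(q) = NOT 0 = 1
t4 = AND(t2, t3) = AND(0, 1) = 0
So t3 = 1 and t4 = 0.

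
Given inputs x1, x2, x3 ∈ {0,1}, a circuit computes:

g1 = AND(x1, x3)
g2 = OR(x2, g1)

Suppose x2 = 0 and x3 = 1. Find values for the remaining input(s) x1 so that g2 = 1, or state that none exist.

x1=1

g2 = OR(x2, g1) must be 1, so at least one of x2, g1 is 1.
Check with x2 = 0 and x3 = 1 and x1=1:
g1 = AND(x1, x3) = AND(1, 1) = 1
g2 = OR(x2, g1) = OR(0, 1) = 1
So g2 = 1.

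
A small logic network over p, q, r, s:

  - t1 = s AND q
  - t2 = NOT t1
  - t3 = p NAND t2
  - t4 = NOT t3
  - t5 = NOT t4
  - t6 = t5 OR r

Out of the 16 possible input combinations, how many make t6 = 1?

t6 = t5 OR r must be 1, so at least one of t5, r is 1.
Enumerating the 16 input combinations, 13 give t6 = 1 and 3 give t6 = 0.

13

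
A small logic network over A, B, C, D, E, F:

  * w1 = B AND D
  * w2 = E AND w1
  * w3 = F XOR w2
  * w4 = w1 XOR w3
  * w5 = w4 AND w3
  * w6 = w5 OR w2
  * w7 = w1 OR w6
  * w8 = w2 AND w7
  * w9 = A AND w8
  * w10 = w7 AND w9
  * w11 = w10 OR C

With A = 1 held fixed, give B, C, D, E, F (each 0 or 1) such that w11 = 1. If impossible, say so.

B=1, C=0, D=1, E=1, F=1

w11 = w10 OR C must be 1, so at least one of w10, C is 1.
Check with A = 1 and B=1, C=0, D=1, E=1, F=1:
w1 = B AND D = 1 AND 1 = 1
w2 = E AND w1 = 1 AND 1 = 1
w3 = F XOR w2 = 1 XOR 1 = 0
w4 = w1 XOR w3 = 1 XOR 0 = 1
w5 = w4 AND w3 = 1 AND 0 = 0
w6 = w5 OR w2 = 0 OR 1 = 1
w7 = w1 OR w6 = 1 OR 1 = 1
w8 = w2 AND w7 = 1 AND 1 = 1
w9 = A AND w8 = 1 AND 1 = 1
w10 = w7 AND w9 = 1 AND 1 = 1
w11 = w10 OR C = 1 OR 0 = 1
So w11 = 1.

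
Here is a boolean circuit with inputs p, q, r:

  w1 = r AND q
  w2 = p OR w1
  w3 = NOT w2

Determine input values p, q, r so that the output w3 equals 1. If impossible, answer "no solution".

w3 = NOT w2 must be 1, so w2 = 0.
w2 = p OR w1 must be 0, so both p = 0 and w1 = 0.
w1 = r AND q must be 0, so at least one of r, q is 0.
Check with p=0 q=0 r=0:
w1 = r AND q = 0 AND 0 = 0
w2 = p OR w1 = 0 OR 0 = 0
w3 = NOT w2 = NOT 0 = 1
So w3 = 1 as required.

p=0 q=0 r=0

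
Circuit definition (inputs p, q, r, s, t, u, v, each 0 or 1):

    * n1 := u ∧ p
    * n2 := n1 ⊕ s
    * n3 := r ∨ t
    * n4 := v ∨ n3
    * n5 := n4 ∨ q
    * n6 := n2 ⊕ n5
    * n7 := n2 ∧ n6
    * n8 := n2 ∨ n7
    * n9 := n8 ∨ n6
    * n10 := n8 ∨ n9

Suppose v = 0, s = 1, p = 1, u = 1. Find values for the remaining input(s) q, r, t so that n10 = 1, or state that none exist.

n10 = n8 ∨ n9 must be 1, so at least one of n8, n9 is 1.
Check with v = 0, s = 1, p = 1, u = 1 and q=0, r=1, t=1:
n1 = u ∧ p = 1 ∧ 1 = 1
n2 = n1 ⊕ s = 1 ⊕ 1 = 0
n3 = r ∨ t = 1 ∨ 1 = 1
n4 = v ∨ n3 = 0 ∨ 1 = 1
n5 = n4 ∨ q = 1 ∨ 0 = 1
n6 = n2 ⊕ n5 = 0 ⊕ 1 = 1
n7 = n2 ∧ n6 = 0 ∧ 1 = 0
n8 = n2 ∨ n7 = 0 ∨ 0 = 0
n9 = n8 ∨ n6 = 0 ∨ 1 = 1
n10 = n8 ∨ n9 = 0 ∨ 1 = 1
So n10 = 1.

q=0 r=1 t=1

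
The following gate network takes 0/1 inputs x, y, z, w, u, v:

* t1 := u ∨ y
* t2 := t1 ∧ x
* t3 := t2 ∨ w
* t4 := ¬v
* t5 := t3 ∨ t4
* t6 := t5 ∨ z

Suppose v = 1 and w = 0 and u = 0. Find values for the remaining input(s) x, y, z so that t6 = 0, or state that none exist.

x=0, y=1, z=0

Check with v = 1 and w = 0 and u = 0 and x=0, y=1, z=0:
t1 = u ∨ y = 0 ∨ 1 = 1
t2 = t1 ∧ x = 1 ∧ 0 = 0
t3 = t2 ∨ w = 0 ∨ 0 = 0
t4 = ¬v = ¬1 = 0
t5 = t3 ∨ t4 = 0 ∨ 0 = 0
t6 = t5 ∨ z = 0 ∨ 0 = 0
So t6 = 0.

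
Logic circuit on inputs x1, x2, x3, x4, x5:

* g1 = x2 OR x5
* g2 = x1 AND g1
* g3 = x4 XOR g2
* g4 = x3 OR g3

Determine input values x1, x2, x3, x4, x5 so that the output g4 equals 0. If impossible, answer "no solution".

g4 = x3 OR g3 must be 0, so both x3 = 0 and g3 = 0.
g3 = x4 XOR g2 must be 0, so x4 and g2 are equal.
Check with x1=0 x2=0 x3=0 x4=0 x5=1:
g1 = x2 OR x5 = 0 OR 1 = 1
g2 = x1 AND g1 = 0 AND 1 = 0
g3 = x4 XOR g2 = 0 XOR 0 = 0
g4 = x3 OR g3 = 0 OR 0 = 0
So g4 = 0 as required.

x1=0 x2=0 x3=0 x4=0 x5=1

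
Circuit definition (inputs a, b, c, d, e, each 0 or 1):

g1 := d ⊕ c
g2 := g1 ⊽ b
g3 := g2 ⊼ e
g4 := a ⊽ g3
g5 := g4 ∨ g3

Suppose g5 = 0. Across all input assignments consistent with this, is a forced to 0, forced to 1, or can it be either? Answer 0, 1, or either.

g5 = g4 ∨ g3 must be 0, so both g4 = 0 and g3 = 0.
g4 = a ⊽ g3 must be 0, so at least one of a, g3 is 1.
g3 = g2 ⊼ e must be 0, so both g2 = 1 and e = 1.
Every assignment with g5 = 0 has a = 1; there are 2 such assignment(s).
  a=1, b=0, c=0, d=0, e=1
  a=1, b=0, c=1, d=1, e=1

1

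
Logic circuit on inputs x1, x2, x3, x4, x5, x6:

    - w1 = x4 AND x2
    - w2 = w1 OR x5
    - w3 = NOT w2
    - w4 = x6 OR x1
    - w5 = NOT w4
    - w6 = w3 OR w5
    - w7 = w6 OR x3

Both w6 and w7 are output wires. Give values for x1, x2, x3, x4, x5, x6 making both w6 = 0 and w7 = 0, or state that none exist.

Check with x1=1, x2=0, x3=0, x4=1, x5=1, x6=0:
w1 = x4 AND x2 = 1 AND 0 = 0
w2 = w1 OR x5 = 0 OR 1 = 1
w3 = NOT w2 = NOT 1 = 0
w4 = x6 OR x1 = 0 OR 1 = 1
w5 = NOT w4 = NOT 1 = 0
w6 = w3 OR w5 = 0 OR 0 = 0
w7 = w6 OR x3 = 0 OR 0 = 0
So w6 = 0 and w7 = 0.

x1=1, x2=0, x3=0, x4=1, x5=1, x6=0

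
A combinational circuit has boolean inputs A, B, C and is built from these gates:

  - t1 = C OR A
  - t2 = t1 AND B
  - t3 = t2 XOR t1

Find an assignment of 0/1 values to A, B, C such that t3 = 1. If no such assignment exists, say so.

t3 = t2 XOR t1 must be 1, so t2 and t1 differ.
Check with A=1, B=0, C=1:
t1 = C OR A = 1 OR 1 = 1
t2 = t1 AND B = 1 AND 0 = 0
t3 = t2 XOR t1 = 0 XOR 1 = 1
So t3 = 1 as required.

A=1, B=0, C=1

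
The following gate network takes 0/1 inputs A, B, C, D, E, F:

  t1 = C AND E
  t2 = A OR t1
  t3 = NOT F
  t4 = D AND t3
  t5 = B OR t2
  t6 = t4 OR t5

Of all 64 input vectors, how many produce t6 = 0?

t6 = t4 OR t5 must be 0, so both t4 = 0 and t5 = 0.
t4 = D AND t3 must be 0, so at least one of D, t3 is 0.
t5 = B OR t2 must be 0, so both B = 0 and t2 = 0.
Enumerating the 64 input combinations, 9 give t6 = 0 and 55 give t6 = 1.

9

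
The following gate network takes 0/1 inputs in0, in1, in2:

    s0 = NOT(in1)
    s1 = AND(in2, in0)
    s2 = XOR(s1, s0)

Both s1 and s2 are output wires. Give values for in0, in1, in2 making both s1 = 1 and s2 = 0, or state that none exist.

Check with in0=1, in1=0, in2=1:
s0 = NOT(in1) = NOT 0 = 1
s1 = AND(in2, in0) = AND(1, 1) = 1
s2 = XOR(s1, s0) = XOR(1, 1) = 0
So s1 = 1 and s2 = 0.

in0=1, in1=0, in2=1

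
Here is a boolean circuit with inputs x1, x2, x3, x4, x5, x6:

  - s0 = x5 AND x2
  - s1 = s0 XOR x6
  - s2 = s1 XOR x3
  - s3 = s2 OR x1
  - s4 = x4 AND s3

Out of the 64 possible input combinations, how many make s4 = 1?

s4 = x4 AND s3 must be 1, so both x4 = 1 and s3 = 1.
Enumerating the 64 input combinations, 24 give s4 = 1 and 40 give s4 = 0.

24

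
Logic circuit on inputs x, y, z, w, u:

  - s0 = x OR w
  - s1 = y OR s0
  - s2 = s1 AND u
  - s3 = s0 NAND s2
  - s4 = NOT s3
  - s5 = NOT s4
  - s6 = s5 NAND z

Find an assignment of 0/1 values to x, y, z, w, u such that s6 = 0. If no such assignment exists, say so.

x=0 y=0 z=1 w=0 u=1

s6 = s5 NAND z must be 0, so both s5 = 1 and z = 1.
Check with x=0 y=0 z=1 w=0 u=1:
s0 = x OR w = 0 OR 0 = 0
s1 = y OR s0 = 0 OR 0 = 0
s2 = s1 AND u = 0 AND 1 = 0
s3 = s0 NAND s2 = 0 NAND 0 = 1
s4 = NOT s3 = NOT 1 = 0
s5 = NOT s4 = NOT 0 = 1
s6 = s5 NAND z = 1 NAND 1 = 0
So s6 = 0 as required.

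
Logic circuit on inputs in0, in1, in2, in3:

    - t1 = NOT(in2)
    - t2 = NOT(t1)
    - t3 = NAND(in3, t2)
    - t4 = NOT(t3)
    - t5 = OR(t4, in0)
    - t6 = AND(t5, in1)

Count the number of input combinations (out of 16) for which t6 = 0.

11

t6 = AND(t5, in1) must be 0, so at least one of t5, in1 is 0.
Enumerating the 16 input combinations, 11 give t6 = 0 and 5 give t6 = 1.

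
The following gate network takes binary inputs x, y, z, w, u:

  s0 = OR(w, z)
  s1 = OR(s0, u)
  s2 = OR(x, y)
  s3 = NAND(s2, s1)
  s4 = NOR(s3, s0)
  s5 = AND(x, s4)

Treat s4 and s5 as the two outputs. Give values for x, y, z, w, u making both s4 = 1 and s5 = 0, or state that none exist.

x=0, y=1, z=0, w=0, u=1

Check with x=0, y=1, z=0, w=0, u=1:
s0 = OR(w, z) = OR(0, 0) = 0
s1 = OR(s0, u) = OR(0, 1) = 1
s2 = OR(x, y) = OR(0, 1) = 1
s3 = NAND(s2, s1) = NAND(1, 1) = 0
s4 = NOR(s3, s0) = NOR(0, 0) = 1
s5 = AND(x, s4) = AND(0, 1) = 0
So s4 = 1 and s5 = 0.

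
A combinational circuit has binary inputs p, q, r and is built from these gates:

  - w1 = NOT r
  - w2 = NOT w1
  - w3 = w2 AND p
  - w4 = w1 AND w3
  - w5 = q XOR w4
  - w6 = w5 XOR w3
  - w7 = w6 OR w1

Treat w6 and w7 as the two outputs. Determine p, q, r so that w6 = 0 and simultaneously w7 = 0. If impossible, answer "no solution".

p=1 q=1 r=1

Check with p=1 q=1 r=1:
w1 = NOT r = NOT 1 = 0
w2 = NOT w1 = NOT 0 = 1
w3 = w2 AND p = 1 AND 1 = 1
w4 = w1 AND w3 = 0 AND 1 = 0
w5 = q XOR w4 = 1 XOR 0 = 1
w6 = w5 XOR w3 = 1 XOR 1 = 0
w7 = w6 OR w1 = 0 OR 0 = 0
So w6 = 0 and w7 = 0.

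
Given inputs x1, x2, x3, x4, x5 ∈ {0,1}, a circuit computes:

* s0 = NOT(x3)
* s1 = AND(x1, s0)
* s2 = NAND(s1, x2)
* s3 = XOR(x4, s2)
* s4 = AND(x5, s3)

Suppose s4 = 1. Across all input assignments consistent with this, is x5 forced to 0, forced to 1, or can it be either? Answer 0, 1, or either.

s4 = AND(x5, s3) must be 1, so both x5 = 1 and s3 = 1.
Every assignment with s4 = 1 has x5 = 1; there are 8 such assignment(s).

1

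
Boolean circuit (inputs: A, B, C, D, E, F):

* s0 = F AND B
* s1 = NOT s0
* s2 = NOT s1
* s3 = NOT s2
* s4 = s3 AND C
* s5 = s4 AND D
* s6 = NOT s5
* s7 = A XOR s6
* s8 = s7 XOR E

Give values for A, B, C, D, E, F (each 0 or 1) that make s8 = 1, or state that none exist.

A=0 B=0 C=0 D=0 E=0 F=0

Check with A=0 B=0 C=0 D=0 E=0 F=0:
s0 = F AND B = 0 AND 0 = 0
s1 = NOT s0 = NOT 0 = 1
s2 = NOT s1 = NOT 1 = 0
s3 = NOT s2 = NOT 0 = 1
s4 = s3 AND C = 1 AND 0 = 0
s5 = s4 AND D = 0 AND 0 = 0
s6 = NOT s5 = NOT 0 = 1
s7 = A XOR s6 = 0 XOR 1 = 1
s8 = s7 XOR E = 1 XOR 0 = 1
So s8 = 1 as required.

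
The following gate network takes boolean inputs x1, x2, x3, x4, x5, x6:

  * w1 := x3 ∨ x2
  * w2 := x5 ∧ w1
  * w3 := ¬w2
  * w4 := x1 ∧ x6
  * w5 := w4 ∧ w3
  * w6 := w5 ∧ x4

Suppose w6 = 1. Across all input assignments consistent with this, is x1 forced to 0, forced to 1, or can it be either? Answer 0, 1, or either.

1

w6 = w5 ∧ x4 must be 1, so both w5 = 1 and x4 = 1.
Every assignment with w6 = 1 has x1 = 1; there are 5 such assignment(s).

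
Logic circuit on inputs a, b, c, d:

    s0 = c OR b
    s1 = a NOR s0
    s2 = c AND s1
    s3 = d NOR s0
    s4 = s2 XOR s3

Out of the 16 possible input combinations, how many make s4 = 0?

s4 = s2 XOR s3 must be 0, so s2 and s3 are equal.
Enumerating the 16 input combinations, 14 give s4 = 0 and 2 give s4 = 1.

14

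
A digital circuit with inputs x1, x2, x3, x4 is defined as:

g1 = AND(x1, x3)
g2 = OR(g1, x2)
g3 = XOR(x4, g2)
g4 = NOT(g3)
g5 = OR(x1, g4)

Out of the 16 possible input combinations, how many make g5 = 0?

g5 = OR(x1, g4) must be 0, so both x1 = 0 and g4 = 0.
g4 = NOT(g3) must be 0, so g3 = 1.
Satisfying assignments:
  x1=0, x2=0, x3=0, x4=1
  x1=0, x2=0, x3=1, x4=1
  x1=0, x2=1, x3=0, x4=0
  x1=0, x2=1, x3=1, x4=0

4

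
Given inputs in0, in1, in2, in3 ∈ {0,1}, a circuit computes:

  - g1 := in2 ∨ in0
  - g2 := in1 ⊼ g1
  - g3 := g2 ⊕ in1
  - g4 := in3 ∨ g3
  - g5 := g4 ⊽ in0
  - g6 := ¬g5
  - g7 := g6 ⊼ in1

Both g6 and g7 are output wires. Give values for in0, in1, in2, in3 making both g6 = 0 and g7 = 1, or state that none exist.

Check with in0=0, in1=1, in2=0, in3=0:
g1 = in2 ∨ in0 = 0 ∨ 0 = 0
g2 = in1 ⊼ g1 = 1 ⊼ 0 = 1
g3 = g2 ⊕ in1 = 1 ⊕ 1 = 0
g4 = in3 ∨ g3 = 0 ∨ 0 = 0
g5 = g4 ⊽ in0 = 0 ⊽ 0 = 1
g6 = ¬g5 = ¬1 = 0
g7 = g6 ⊼ in1 = 0 ⊼ 1 = 1
So g6 = 0 and g7 = 1.

in0=0, in1=1, in2=0, in3=0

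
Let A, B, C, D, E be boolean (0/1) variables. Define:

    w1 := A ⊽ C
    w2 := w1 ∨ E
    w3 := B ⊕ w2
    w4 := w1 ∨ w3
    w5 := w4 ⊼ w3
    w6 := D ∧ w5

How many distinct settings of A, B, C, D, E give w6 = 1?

w6 = D ∧ w5 must be 1, so both D = 1 and w5 = 1.
w5 = w4 ⊼ w3 must be 1, so at least one of w4, w3 is 0.
Enumerating the 32 input combinations, 8 give w6 = 1 and 24 give w6 = 0.

8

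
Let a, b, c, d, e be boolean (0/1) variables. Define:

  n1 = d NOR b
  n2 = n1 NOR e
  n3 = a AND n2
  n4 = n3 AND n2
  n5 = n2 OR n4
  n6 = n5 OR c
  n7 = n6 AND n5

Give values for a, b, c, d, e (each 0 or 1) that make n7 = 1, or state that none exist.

n7 = n6 AND n5 must be 1, so both n6 = 1 and n5 = 1.
Check with a=0 b=0 c=1 d=1 e=0:
n1 = d NOR b = 1 NOR 0 = 0
n2 = n1 NOR e = 0 NOR 0 = 1
n3 = a AND n2 = 0 AND 1 = 0
n4 = n3 AND n2 = 0 AND 1 = 0
n5 = n2 OR n4 = 1 OR 0 = 1
n6 = n5 OR c = 1 OR 1 = 1
n7 = n6 AND n5 = 1 AND 1 = 1
So n7 = 1 as required.

a=0 b=0 c=1 d=1 e=0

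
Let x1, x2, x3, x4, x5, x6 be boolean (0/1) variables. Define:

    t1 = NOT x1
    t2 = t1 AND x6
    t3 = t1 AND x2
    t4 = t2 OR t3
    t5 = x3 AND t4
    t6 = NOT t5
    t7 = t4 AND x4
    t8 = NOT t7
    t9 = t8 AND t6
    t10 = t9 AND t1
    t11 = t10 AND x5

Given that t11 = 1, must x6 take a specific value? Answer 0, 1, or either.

Both values of x6 occur among assignments with t11 = 1:
  x6=0: x1=0, x2=0, x3=0, x4=0, x5=1, x6=0
  x6=1: x1=0, x2=0, x3=0, x4=0, x5=1, x6=1

either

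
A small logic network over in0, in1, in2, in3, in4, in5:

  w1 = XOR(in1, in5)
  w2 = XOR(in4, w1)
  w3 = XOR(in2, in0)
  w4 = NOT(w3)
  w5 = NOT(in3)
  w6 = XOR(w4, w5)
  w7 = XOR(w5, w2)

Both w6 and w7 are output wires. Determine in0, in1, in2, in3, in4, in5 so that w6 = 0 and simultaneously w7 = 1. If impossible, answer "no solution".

Check with in0=0 in1=0 in2=0 in3=0 in4=0 in5=0:
w1 = XOR(in1, in5) = XOR(0, 0) = 0
w2 = XOR(in4, w1) = XOR(0, 0) = 0
w3 = XOR(in2, in0) = XOR(0, 0) = 0
w4 = NOT(w3) = NOT 0 = 1
w5 = NOT(in3) = NOT 0 = 1
w6 = XOR(w4, w5) = XOR(1, 1) = 0
w7 = XOR(w5, w2) = XOR(1, 0) = 1
So w6 = 0 and w7 = 1.

in0=0 in1=0 in2=0 in3=0 in4=0 in5=0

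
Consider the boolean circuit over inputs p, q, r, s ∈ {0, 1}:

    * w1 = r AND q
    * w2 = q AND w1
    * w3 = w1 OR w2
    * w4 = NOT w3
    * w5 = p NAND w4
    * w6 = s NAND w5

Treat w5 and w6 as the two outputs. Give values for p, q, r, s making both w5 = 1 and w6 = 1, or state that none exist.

Check with p=1, q=1, r=1, s=0:
w1 = r AND q = 1 AND 1 = 1
w2 = q AND w1 = 1 AND 1 = 1
w3 = w1 OR w2 = 1 OR 1 = 1
w4 = NOT w3 = NOT 1 = 0
w5 = p NAND w4 = 1 NAND 0 = 1
w6 = s NAND w5 = 0 NAND 1 = 1
So w5 = 1 and w6 = 1.

p=1, q=1, r=1, s=0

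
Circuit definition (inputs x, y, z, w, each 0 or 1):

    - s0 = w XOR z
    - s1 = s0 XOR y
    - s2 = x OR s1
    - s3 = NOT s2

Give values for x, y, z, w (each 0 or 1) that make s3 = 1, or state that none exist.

x=0, y=1, z=1, w=0

s3 = NOT s2 must be 1, so s2 = 0.
s2 = x OR s1 must be 0, so both x = 0 and s1 = 0.
Check with x=0, y=1, z=1, w=0:
s0 = w XOR z = 0 XOR 1 = 1
s1 = s0 XOR y = 1 XOR 1 = 0
s2 = x OR s1 = 0 OR 0 = 0
s3 = NOT s2 = NOT 0 = 1
So s3 = 1 as required.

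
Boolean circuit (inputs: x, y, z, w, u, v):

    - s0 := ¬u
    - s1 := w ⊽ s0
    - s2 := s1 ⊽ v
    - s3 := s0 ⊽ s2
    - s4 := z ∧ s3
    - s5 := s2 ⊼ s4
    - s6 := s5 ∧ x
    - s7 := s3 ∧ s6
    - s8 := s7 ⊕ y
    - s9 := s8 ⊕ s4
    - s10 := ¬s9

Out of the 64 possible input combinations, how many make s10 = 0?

32

s10 = ¬s9 must be 0, so s9 = 1.
Enumerating the 64 input combinations, 32 give s10 = 0 and 32 give s10 = 1.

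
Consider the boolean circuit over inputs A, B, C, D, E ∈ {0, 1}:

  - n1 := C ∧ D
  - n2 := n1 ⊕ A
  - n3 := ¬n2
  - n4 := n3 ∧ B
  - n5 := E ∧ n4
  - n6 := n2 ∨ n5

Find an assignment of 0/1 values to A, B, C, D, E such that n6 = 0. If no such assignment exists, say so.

n6 = n2 ∨ n5 must be 0, so both n2 = 0 and n5 = 0.
n2 = n1 ⊕ A must be 0, so n1 and A are equal.
n5 = E ∧ n4 must be 0, so at least one of E, n4 is 0.
Check with A=1, B=0, C=1, D=1, E=0:
n1 = C ∧ D = 1 ∧ 1 = 1
n2 = n1 ⊕ A = 1 ⊕ 1 = 0
n3 = ¬n2 = ¬0 = 1
n4 = n3 ∧ B = 1 ∧ 0 = 0
n5 = E ∧ n4 = 0 ∧ 0 = 0
n6 = n2 ∨ n5 = 0 ∨ 0 = 0
So n6 = 0 as required.

A=1, B=0, C=1, D=1, E=0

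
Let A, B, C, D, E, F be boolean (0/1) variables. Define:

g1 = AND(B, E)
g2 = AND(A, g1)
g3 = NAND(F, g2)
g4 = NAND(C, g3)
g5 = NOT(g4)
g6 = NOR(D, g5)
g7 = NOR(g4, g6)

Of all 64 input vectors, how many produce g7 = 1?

30

g7 = NOR(g4, g6) must be 1, so both g4 = 0 and g6 = 0.
g4 = NAND(C, g3) must be 0, so both C = 1 and g3 = 1.
Enumerating the 64 input combinations, 30 give g7 = 1 and 34 give g7 = 0.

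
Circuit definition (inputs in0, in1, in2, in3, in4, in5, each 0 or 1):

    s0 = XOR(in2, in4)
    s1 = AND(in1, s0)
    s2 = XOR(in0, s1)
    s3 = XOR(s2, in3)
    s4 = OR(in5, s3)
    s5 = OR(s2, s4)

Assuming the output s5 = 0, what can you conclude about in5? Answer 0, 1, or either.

s5 = OR(s2, s4) must be 0, so both s2 = 0 and s4 = 0.
Every assignment with s5 = 0 has in5 = 0; there are 8 such assignment(s).

0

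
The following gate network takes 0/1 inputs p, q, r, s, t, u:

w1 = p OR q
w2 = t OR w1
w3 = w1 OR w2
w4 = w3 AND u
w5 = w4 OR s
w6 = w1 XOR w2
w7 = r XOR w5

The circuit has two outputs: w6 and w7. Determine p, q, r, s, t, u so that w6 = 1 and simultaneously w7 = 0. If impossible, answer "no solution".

p=0, q=0, r=0, s=0, t=1, u=0

Check with p=0, q=0, r=0, s=0, t=1, u=0:
w1 = p OR q = 0 OR 0 = 0
w2 = t OR w1 = 1 OR 0 = 1
w3 = w1 OR w2 = 0 OR 1 = 1
w4 = w3 AND u = 1 AND 0 = 0
w5 = w4 OR s = 0 OR 0 = 0
w6 = w1 XOR w2 = 0 XOR 1 = 1
w7 = r XOR w5 = 0 XOR 0 = 0
So w6 = 1 and w7 = 0.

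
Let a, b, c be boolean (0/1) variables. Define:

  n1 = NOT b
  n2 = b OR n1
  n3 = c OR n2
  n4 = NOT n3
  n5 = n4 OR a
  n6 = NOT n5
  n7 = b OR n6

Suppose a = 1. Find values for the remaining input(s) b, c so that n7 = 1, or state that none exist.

b=1, c=0

n7 = b OR n6 must be 1, so at least one of b, n6 is 1.
Check with a = 1 and b=1, c=0:
n1 = NOT b = NOT 1 = 0
n2 = b OR n1 = 1 OR 0 = 1
n3 = c OR n2 = 0 OR 1 = 1
n4 = NOT n3 = NOT 1 = 0
n5 = n4 OR a = 0 OR 1 = 1
n6 = NOT n5 = NOT 1 = 0
n7 = b OR n6 = 1 OR 0 = 1
So n7 = 1.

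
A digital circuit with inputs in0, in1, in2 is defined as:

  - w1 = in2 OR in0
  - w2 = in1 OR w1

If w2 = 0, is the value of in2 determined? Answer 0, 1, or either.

0

w2 = in1 OR w1 must be 0, so both in1 = 0 and w1 = 0.
w1 = in2 OR in0 must be 0, so both in2 = 0 and in0 = 0.
Every assignment with w2 = 0 has in2 = 0; there are 1 such assignment(s).
  in0=0, in1=0, in2=0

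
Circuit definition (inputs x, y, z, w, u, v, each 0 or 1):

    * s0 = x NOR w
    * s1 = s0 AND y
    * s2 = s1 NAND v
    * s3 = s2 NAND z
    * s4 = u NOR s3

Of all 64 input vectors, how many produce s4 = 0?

s4 = u NOR s3 must be 0, so at least one of u, s3 is 1.
Enumerating the 64 input combinations, 49 give s4 = 0 and 15 give s4 = 1.

49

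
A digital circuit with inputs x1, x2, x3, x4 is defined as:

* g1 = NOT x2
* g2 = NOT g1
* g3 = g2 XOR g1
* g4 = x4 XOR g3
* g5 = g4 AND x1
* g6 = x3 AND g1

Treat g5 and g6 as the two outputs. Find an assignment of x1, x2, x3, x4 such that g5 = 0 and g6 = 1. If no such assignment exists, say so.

Check with x1=1 x2=0 x3=1 x4=1:
g1 = NOT x2 = NOT 0 = 1
g2 = NOT g1 = NOT 1 = 0
g3 = g2 XOR g1 = 0 XOR 1 = 1
g4 = x4 XOR g3 = 1 XOR 1 = 0
g5 = g4 AND x1 = 0 AND 1 = 0
g6 = x3 AND g1 = 1 AND 1 = 1
So g5 = 0 and g6 = 1.

x1=1 x2=0 x3=1 x4=1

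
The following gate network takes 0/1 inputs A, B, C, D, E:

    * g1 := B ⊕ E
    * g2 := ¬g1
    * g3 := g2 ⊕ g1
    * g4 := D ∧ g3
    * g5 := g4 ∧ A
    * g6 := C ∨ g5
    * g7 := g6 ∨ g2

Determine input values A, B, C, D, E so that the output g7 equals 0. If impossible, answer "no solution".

g7 = g6 ∨ g2 must be 0, so both g6 = 0 and g2 = 0.
g6 = C ∨ g5 must be 0, so both C = 0 and g5 = 0.
Check with A=1, B=0, C=0, D=0, E=1:
g1 = B ⊕ E = 0 ⊕ 1 = 1
g2 = ¬g1 = ¬1 = 0
g3 = g2 ⊕ g1 = 0 ⊕ 1 = 1
g4 = D ∧ g3 = 0 ∧ 1 = 0
g5 = g4 ∧ A = 0 ∧ 1 = 0
g6 = C ∨ g5 = 0 ∨ 0 = 0
g7 = g6 ∨ g2 = 0 ∨ 0 = 0
So g7 = 0 as required.

A=1, B=0, C=0, D=0, E=1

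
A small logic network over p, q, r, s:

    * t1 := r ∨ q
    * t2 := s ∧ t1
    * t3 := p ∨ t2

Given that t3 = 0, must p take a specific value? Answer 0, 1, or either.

0

t3 = p ∨ t2 must be 0, so both p = 0 and t2 = 0.
t2 = s ∧ t1 must be 0, so at least one of s, t1 is 0.
Every assignment with t3 = 0 has p = 0; there are 5 such assignment(s).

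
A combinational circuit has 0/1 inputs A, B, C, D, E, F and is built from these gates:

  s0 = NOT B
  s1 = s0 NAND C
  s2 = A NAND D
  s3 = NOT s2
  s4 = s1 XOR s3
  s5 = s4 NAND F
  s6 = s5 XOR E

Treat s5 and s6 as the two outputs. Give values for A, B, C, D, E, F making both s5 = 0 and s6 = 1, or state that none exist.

A=0, B=1, C=1, D=1, E=1, F=1

Check with A=0, B=1, C=1, D=1, E=1, F=1:
s0 = NOT B = NOT 1 = 0
s1 = s0 NAND C = 0 NAND 1 = 1
s2 = A NAND D = 0 NAND 1 = 1
s3 = NOT s2 = NOT 1 = 0
s4 = s1 XOR s3 = 1 XOR 0 = 1
s5 = s4 NAND F = 1 NAND 1 = 0
s6 = s5 XOR E = 0 XOR 1 = 1
So s5 = 0 and s6 = 1.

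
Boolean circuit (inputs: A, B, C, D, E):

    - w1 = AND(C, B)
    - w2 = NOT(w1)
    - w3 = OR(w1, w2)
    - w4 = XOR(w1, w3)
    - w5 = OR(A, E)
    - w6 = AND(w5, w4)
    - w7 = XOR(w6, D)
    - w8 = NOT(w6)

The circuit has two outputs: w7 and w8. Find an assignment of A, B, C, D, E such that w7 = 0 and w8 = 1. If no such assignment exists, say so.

A=1 B=1 C=1 D=0 E=1

Check with A=1 B=1 C=1 D=0 E=1:
w1 = AND(C, B) = AND(1, 1) = 1
w2 = NOT(w1) = NOT 1 = 0
w3 = OR(w1, w2) = OR(1, 0) = 1
w4 = XOR(w1, w3) = XOR(1, 1) = 0
w5 = OR(A, E) = OR(1, 1) = 1
w6 = AND(w5, w4) = AND(1, 0) = 0
w7 = XOR(w6, D) = XOR(0, 0) = 0
w8 = NOT(w6) = NOT 0 = 1
So w7 = 0 and w8 = 1.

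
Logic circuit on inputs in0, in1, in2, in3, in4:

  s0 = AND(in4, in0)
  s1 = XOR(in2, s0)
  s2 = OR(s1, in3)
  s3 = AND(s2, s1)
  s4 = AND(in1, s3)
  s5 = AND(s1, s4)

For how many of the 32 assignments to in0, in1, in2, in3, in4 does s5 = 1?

8

s5 = AND(s1, s4) must be 1, so both s1 = 1 and s4 = 1.
s1 = XOR(in2, s0) must be 1, so in2 and s0 differ.
Enumerating the 32 input combinations, 8 give s5 = 1 and 24 give s5 = 0.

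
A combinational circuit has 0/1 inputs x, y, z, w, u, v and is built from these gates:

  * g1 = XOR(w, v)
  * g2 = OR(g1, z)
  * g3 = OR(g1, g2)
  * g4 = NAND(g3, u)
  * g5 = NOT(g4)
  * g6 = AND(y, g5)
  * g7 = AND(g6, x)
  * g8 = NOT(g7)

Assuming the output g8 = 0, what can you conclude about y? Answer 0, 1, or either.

1

g8 = NOT(g7) must be 0, so g7 = 1.
g7 = AND(g6, x) must be 1, so both g6 = 1 and x = 1.
Every assignment with g8 = 0 has y = 1; there are 6 such assignment(s).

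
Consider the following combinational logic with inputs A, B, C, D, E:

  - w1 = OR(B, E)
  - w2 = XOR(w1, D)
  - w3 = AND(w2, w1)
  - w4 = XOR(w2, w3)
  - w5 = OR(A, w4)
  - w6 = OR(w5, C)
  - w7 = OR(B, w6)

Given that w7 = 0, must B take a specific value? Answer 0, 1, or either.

0

w7 = OR(B, w6) must be 0, so both B = 0 and w6 = 0.
w6 = OR(w5, C) must be 0, so both w5 = 0 and C = 0.
w5 = OR(A, w4) must be 0, so both A = 0 and w4 = 0.
Every assignment with w7 = 0 has B = 0; there are 3 such assignment(s).
  A=0, B=0, C=0, D=0, E=0
  A=0, B=0, C=0, D=0, E=1
  A=0, B=0, C=0, D=1, E=1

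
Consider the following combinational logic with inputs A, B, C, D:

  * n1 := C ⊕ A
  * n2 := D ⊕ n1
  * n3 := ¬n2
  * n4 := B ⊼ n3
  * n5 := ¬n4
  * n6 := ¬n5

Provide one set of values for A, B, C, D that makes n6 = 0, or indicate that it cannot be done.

n6 = ¬n5 must be 0, so n5 = 1.
n5 = ¬n4 must be 1, so n4 = 0.
n4 = B ⊼ n3 must be 0, so both B = 1 and n3 = 1.
Check with A=1, B=1, C=1, D=0:
n1 = C ⊕ A = 1 ⊕ 1 = 0
n2 = D ⊕ n1 = 0 ⊕ 0 = 0
n3 = ¬n2 = ¬0 = 1
n4 = B ⊼ n3 = 1 ⊼ 1 = 0
n5 = ¬n4 = ¬0 = 1
n6 = ¬n5 = ¬1 = 0
So n6 = 0 as required.

A=1, B=1, C=1, D=0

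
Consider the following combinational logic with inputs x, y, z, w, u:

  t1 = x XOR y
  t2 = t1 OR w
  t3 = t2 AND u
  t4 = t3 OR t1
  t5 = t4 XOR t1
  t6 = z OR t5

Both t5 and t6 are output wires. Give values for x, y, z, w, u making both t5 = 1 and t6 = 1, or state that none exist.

Check with x=1, y=1, z=1, w=1, u=1:
t1 = x XOR y = 1 XOR 1 = 0
t2 = t1 OR w = 0 OR 1 = 1
t3 = t2 AND u = 1 AND 1 = 1
t4 = t3 OR t1 = 1 OR 0 = 1
t5 = t4 XOR t1 = 1 XOR 0 = 1
t6 = z OR t5 = 1 OR 1 = 1
So t5 = 1 and t6 = 1.

x=1, y=1, z=1, w=1, u=1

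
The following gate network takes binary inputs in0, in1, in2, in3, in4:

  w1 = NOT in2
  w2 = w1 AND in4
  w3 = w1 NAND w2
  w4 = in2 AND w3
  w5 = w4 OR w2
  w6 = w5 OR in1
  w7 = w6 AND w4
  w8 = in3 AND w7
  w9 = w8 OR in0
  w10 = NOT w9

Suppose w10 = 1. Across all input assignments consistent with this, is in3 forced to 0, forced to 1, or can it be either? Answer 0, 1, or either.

Both values of in3 occur among assignments with w10 = 1:
  in3=0: in0=0, in1=0, in2=0, in3=0, in4=0
  in3=1: in0=0, in1=0, in2=0, in3=1, in4=0

either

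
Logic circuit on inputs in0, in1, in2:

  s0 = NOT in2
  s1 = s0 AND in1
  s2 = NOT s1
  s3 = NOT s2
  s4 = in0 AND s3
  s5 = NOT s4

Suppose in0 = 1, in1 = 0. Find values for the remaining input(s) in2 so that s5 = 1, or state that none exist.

Check with in0 = 1, in1 = 0 and in2=1:
s0 = NOT in2 = NOT 1 = 0
s1 = s0 AND in1 = 0 AND 0 = 0
s2 = NOT s1 = NOT 0 = 1
s3 = NOT s2 = NOT 1 = 0
s4 = in0 AND s3 = 1 AND 0 = 0
s5 = NOT s4 = NOT 0 = 1
So s5 = 1.

in2=1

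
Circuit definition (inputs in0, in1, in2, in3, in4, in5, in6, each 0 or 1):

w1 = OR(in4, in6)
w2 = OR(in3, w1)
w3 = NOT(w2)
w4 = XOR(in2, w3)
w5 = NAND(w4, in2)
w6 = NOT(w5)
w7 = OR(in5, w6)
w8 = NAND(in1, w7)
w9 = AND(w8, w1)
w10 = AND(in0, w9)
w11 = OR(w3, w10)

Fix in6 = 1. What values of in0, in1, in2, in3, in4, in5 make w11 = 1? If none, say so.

in0=1 in1=0 in2=1 in3=0 in4=1 in5=0

Check with in6 = 1 and in0=1, in1=0, in2=1, in3=0, in4=1, in5=0:
w1 = OR(in4, in6) = OR(1, 1) = 1
w2 = OR(in3, w1) = OR(0, 1) = 1
w3 = NOT(w2) = NOT 1 = 0
w4 = XOR(in2, w3) = XOR(1, 0) = 1
w5 = NAND(w4, in2) = NAND(1, 1) = 0
w6 = NOT(w5) = NOT 0 = 1
w7 = OR(in5, w6) = OR(0, 1) = 1
w8 = NAND(in1, w7) = NAND(0, 1) = 1
w9 = AND(w8, w1) = AND(1, 1) = 1
w10 = AND(in0, w9) = AND(1, 1) = 1
w11 = OR(w3, w10) = OR(0, 1) = 1
So w11 = 1.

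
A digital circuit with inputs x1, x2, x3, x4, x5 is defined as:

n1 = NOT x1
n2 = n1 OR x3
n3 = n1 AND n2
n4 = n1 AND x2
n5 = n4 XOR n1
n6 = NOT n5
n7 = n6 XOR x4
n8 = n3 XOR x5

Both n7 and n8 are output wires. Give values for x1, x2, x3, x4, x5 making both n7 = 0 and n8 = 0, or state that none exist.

Check with x1=1, x2=1, x3=1, x4=1, x5=0:
n1 = NOT x1 = NOT 1 = 0
n2 = n1 OR x3 = 0 OR 1 = 1
n3 = n1 AND n2 = 0 AND 1 = 0
n4 = n1 AND x2 = 0 AND 1 = 0
n5 = n4 XOR n1 = 0 XOR 0 = 0
n6 = NOT n5 = NOT 0 = 1
n7 = n6 XOR x4 = 1 XOR 1 = 0
n8 = n3 XOR x5 = 0 XOR 0 = 0
So n7 = 0 and n8 = 0.

x1=1, x2=1, x3=1, x4=1, x5=0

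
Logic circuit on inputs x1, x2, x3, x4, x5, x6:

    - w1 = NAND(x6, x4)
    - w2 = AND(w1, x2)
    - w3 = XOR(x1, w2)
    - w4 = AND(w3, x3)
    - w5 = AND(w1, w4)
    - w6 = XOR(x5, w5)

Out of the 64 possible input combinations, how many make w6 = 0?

w6 = XOR(x5, w5) must be 0, so x5 and w5 are equal.
Enumerating the 64 input combinations, 32 give w6 = 0 and 32 give w6 = 1.

32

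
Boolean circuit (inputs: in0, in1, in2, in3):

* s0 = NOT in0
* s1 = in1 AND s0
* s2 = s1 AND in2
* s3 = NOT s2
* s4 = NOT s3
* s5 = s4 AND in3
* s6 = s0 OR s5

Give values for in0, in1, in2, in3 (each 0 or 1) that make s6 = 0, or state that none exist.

in0=1, in1=0, in2=1, in3=1

s6 = s0 OR s5 must be 0, so both s0 = 0 and s5 = 0.
s0 = NOT in0 must be 0, so in0 = 1.
Check with in0=1, in1=0, in2=1, in3=1:
s0 = NOT in0 = NOT 1 = 0
s1 = in1 AND s0 = 0 AND 0 = 0
s2 = s1 AND in2 = 0 AND 1 = 0
s3 = NOT s2 = NOT 0 = 1
s4 = NOT s3 = NOT 1 = 0
s5 = s4 AND in3 = 0 AND 1 = 0
s6 = s0 OR s5 = 0 OR 0 = 0
So s6 = 0 as required.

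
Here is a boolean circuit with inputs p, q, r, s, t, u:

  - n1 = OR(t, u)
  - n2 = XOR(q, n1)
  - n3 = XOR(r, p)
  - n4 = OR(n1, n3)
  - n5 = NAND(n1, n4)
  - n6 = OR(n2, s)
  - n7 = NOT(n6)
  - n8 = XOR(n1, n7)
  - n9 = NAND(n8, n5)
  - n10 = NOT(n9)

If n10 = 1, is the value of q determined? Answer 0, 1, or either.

0

n10 = NOT(n9) must be 1, so n9 = 0.
Every assignment with n10 = 1 has q = 0; there are 4 such assignment(s).
  p=0, q=0, r=0, s=0, t=0, u=0
  p=0, q=0, r=1, s=0, t=0, u=0
  p=1, q=0, r=0, s=0, t=0, u=0
  p=1, q=0, r=1, s=0, t=0, u=0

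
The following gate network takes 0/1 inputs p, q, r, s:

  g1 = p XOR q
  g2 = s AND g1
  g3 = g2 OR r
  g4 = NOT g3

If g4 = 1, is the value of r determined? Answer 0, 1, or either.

0

g4 = NOT g3 must be 1, so g3 = 0.
g3 = g2 OR r must be 0, so both g2 = 0 and r = 0.
g2 = s AND g1 must be 0, so at least one of s, g1 is 0.
Every assignment with g4 = 1 has r = 0; there are 6 such assignment(s).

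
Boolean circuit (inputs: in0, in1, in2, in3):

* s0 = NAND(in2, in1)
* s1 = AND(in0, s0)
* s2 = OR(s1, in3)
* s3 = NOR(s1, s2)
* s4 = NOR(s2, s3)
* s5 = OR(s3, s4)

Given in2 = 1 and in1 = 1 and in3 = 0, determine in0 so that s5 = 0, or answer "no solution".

no solution exists

With in2 = 1 and in1 = 1 and in3 = 0 fixed, none of the 2 settings of in0 give s5 = 0.
For example, with in0=1:
s0 = NAND(in2, in1) = NAND(1, 1) = 0
s1 = AND(in0, s0) = AND(1, 0) = 0
s2 = OR(s1, in3) = OR(0, 0) = 0
s3 = NOR(s1, s2) = NOR(0, 0) = 1
s4 = NOR(s2, s3) = NOR(0, 1) = 0
s5 = OR(s3, s4) = OR(1, 0) = 1
giving s5 = 1 ≠ 0.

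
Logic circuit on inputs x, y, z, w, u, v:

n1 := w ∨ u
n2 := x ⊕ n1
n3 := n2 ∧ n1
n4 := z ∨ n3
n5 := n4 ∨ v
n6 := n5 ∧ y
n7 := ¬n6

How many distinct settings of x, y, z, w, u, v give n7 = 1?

37

n7 = ¬n6 must be 1, so n6 = 0.
Enumerating the 64 input combinations, 37 give n7 = 1 and 27 give n7 = 0.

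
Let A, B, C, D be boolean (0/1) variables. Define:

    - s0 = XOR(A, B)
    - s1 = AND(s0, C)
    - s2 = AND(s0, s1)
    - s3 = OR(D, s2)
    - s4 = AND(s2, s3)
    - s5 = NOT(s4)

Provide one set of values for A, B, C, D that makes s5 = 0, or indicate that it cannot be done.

A=1, B=0, C=1, D=1

s5 = NOT(s4) must be 0, so s4 = 1.
s4 = AND(s2, s3) must be 1, so both s2 = 1 and s3 = 1.
Check with A=1, B=0, C=1, D=1:
s0 = XOR(A, B) = XOR(1, 0) = 1
s1 = AND(s0, C) = AND(1, 1) = 1
s2 = AND(s0, s1) = AND(1, 1) = 1
s3 = OR(D, s2) = OR(1, 1) = 1
s4 = AND(s2, s3) = AND(1, 1) = 1
s5 = NOT(s4) = NOT 1 = 0
So s5 = 0 as required.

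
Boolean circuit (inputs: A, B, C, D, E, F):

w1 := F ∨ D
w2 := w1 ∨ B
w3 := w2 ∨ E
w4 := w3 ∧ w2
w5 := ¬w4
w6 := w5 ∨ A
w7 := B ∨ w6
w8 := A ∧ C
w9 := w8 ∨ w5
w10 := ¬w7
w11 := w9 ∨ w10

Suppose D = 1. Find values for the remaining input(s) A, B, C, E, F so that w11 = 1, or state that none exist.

w11 = w9 ∨ w10 must be 1, so at least one of w9, w10 is 1.
Check with D = 1 and A=0, B=0, C=0, E=1, F=0:
w1 = F ∨ D = 0 ∨ 1 = 1
w2 = w1 ∨ B = 1 ∨ 0 = 1
w3 = w2 ∨ E = 1 ∨ 1 = 1
w4 = w3 ∧ w2 = 1 ∧ 1 = 1
w5 = ¬w4 = ¬1 = 0
w6 = w5 ∨ A = 0 ∨ 0 = 0
w7 = B ∨ w6 = 0 ∨ 0 = 0
w8 = A ∧ C = 0 ∧ 0 = 0
w9 = w8 ∨ w5 = 0 ∨ 0 = 0
w10 = ¬w7 = ¬0 = 1
w11 = w9 ∨ w10 = 0 ∨ 1 = 1
So w11 = 1.

A=0 B=0 C=0 E=1 F=0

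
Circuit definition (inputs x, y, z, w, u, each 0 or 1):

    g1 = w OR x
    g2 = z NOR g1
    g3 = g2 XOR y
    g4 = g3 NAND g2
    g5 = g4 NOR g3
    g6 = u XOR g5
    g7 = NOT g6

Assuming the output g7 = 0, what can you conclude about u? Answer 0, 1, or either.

g7 = NOT g6 must be 0, so g6 = 1.
Every assignment with g7 = 0 has u = 1; there are 16 such assignment(s).

1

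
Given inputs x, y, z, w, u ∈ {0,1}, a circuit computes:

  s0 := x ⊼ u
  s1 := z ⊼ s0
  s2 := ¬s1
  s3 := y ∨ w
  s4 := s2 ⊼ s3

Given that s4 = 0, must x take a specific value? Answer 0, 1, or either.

either

Both values of x occur among assignments with s4 = 0:
  x=0: x=0, y=0, z=1, w=1, u=0
  x=1: x=1, y=0, z=1, w=1, u=0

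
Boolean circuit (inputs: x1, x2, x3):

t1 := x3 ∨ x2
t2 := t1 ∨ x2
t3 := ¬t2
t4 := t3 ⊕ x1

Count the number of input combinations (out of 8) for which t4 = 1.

4

t4 = t3 ⊕ x1 must be 1, so t3 and x1 differ.
Satisfying assignments:
  x1=0, x2=0, x3=0
  x1=1, x2=0, x3=1
  x1=1, x2=1, x3=0
  x1=1, x2=1, x3=1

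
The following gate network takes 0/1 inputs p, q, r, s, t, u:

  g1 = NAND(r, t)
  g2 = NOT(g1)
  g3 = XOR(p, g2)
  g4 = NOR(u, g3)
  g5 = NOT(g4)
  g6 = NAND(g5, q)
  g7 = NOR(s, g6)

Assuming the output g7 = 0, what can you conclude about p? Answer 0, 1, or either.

Both values of p occur among assignments with g7 = 0:
  p=0: p=0, q=0, r=0, s=0, t=0, u=0
  p=1: p=1, q=0, r=0, s=0, t=0, u=0

either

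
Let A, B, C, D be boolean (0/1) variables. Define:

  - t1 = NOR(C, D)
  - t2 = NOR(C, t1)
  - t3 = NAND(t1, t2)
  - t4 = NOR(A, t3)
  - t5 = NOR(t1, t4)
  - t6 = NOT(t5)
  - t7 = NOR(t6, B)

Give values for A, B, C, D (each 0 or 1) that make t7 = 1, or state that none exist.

Check with A=0, B=0, C=0, D=1:
t1 = NOR(C, D) = NOR(0, 1) = 0
t2 = NOR(C, t1) = NOR(0, 0) = 1
t3 = NAND(t1, t2) = NAND(0, 1) = 1
t4 = NOR(A, t3) = NOR(0, 1) = 0
t5 = NOR(t1, t4) = NOR(0, 0) = 1
t6 = NOT(t5) = NOT 1 = 0
t7 = NOR(t6, B) = NOR(0, 0) = 1
So t7 = 1 as required.

A=0, B=0, C=0, D=1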